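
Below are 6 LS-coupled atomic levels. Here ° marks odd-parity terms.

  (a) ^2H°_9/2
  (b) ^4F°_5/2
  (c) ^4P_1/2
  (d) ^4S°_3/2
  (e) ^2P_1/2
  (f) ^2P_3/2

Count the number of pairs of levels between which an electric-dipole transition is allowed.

1

(a)–(b): forbidden (parity, ΔS, ΔL, ΔJ).
(a)–(c): forbidden (ΔS, ΔL, ΔJ).
(a)–(d): forbidden (parity, ΔS, ΔL, ΔJ).
(a)–(e): forbidden (ΔL, ΔJ).
(a)–(f): forbidden (ΔL, ΔJ).
(b)–(c): forbidden (ΔL, ΔJ).
(b)–(d): forbidden (parity, ΔL).
(b)–(e): forbidden (ΔS, ΔL, ΔJ).
(b)–(f): forbidden (ΔS, ΔL).
(c)–(d): allowed.
(c)–(e): forbidden (parity, ΔS).
(c)–(f): forbidden (parity, ΔS).
(d)–(e): forbidden (ΔS).
(d)–(f): forbidden (ΔS).
(e)–(f): forbidden (parity).
Allowed pairs: 1 of 15.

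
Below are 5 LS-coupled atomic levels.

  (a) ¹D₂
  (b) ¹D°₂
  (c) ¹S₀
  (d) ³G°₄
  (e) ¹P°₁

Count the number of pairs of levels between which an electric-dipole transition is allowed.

3

(a)–(b): allowed.
(a)–(c): forbidden (parity, ΔL, ΔJ).
(a)–(d): forbidden (ΔS, ΔL, ΔJ).
(a)–(e): allowed.
(b)–(c): forbidden (ΔL, ΔJ).
(b)–(d): forbidden (parity, ΔS, ΔL, ΔJ).
(b)–(e): forbidden (parity).
(c)–(d): forbidden (ΔS, ΔL, ΔJ).
(c)–(e): allowed.
(d)–(e): forbidden (parity, ΔS, ΔL, ΔJ).
Allowed pairs: 3 of 10.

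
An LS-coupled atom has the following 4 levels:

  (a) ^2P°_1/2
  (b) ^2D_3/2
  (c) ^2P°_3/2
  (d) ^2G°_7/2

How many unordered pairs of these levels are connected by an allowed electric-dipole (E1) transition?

2

(a)–(b): allowed.
(a)–(c): forbidden (parity).
(a)–(d): forbidden (parity, ΔL, ΔJ).
(b)–(c): allowed.
(b)–(d): forbidden (ΔL, ΔJ).
(c)–(d): forbidden (parity, ΔL, ΔJ).
Allowed pairs: 2 of 6.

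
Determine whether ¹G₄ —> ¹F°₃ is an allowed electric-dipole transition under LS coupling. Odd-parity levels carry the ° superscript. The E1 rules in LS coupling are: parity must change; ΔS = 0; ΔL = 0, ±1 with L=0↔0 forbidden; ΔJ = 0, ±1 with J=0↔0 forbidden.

Initial level: S=0, L=4, J=4, parity even. Final level: S=0, L=3, J=3, parity odd.
Parity must change: even → odd — passes.
ΔS = 0: S: 0 → 0 — passes.
ΔL = 0, ±1 (not L=0↔0): L: 4 → 3, ΔL = -1 — passes.
ΔJ = 0, ±1 (not J=0↔0): J: 4 → 3, ΔJ = -1 — passes.
All four E1 rules are satisfied.

allowed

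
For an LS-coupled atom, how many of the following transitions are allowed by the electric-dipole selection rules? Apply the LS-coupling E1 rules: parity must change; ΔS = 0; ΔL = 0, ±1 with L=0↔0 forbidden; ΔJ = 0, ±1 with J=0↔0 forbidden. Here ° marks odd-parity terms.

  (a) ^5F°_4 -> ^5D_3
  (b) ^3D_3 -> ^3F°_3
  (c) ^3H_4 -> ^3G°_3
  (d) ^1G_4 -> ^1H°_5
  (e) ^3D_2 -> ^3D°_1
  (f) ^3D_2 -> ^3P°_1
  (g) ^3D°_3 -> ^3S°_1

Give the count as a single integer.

6

(a) allowed
(b) allowed
(c) allowed
(d) allowed
(e) allowed
(f) allowed
(g) forbidden (parity, ΔL, ΔJ fail)
Total allowed: 6 of 7.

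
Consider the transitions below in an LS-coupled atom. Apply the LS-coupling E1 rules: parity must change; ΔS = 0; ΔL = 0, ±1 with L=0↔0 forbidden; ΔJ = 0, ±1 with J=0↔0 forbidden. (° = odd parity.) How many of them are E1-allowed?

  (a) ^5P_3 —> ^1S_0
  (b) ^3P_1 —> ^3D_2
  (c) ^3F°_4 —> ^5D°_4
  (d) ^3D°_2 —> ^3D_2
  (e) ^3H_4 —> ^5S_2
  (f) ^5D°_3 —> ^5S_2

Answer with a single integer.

1

(a) forbidden (parity, ΔS, ΔJ fail)
(b) forbidden (parity fails)
(c) forbidden (parity, ΔS fail)
(d) allowed
(e) forbidden (parity, ΔS, ΔL, ΔJ fail)
(f) forbidden (ΔL fails)
Total allowed: 1 of 6.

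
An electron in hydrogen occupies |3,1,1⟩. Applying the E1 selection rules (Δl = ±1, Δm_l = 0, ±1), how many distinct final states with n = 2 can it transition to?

1

E1 requires Δl = ±1, so l_f ∈ {0, 2}; with 0 ≤ l_f ≤ n_f−1 = 1, the allowed l_f values are {0}.
For l_f = 0: m_f ∈ {m_i−1, m_i, m_i+1} ∩ [−0, 0] = {0} → 1 state.
Total: 1.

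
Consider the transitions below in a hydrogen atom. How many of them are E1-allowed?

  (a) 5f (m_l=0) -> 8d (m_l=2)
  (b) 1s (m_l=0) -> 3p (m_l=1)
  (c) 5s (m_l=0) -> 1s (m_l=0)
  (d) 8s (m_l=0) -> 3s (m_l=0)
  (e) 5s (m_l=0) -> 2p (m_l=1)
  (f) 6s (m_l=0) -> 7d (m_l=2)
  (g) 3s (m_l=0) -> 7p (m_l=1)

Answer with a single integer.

(a) forbidden — Δm_l = +2 (E1 requires Δm_l = 0, ±1)
(b) allowed
(c) forbidden — Δl = +0 (E1 requires Δl = ±1)
(d) forbidden — Δl = +0 (E1 requires Δl = ±1)
(e) allowed
(f) forbidden — Δl = +2 (E1 requires Δl = ±1); Δm_l = +2 (E1 requires Δm_l = 0, ±1)
(g) allowed
Total allowed: 3 of 7.

3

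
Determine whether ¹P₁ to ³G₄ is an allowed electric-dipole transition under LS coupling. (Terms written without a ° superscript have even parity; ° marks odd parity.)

forbidden

Parity must change: even → even — fails.
ΔJ = 0, ±1 (not J=0↔0): J: 1 → 4, ΔJ = +3 — fails.
ΔL = 0, ±1 (not L=0↔0): L: 1 → 4, ΔL = +3 — fails.
ΔS = 0: S: 0 → 1 — fails.
Rule(s) violated: parity, ΔS, ΔL, ΔJ.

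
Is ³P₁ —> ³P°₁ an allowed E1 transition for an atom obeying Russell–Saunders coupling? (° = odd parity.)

allowed

Parity must change: even → odd — ok.
ΔS = 0: S: 1 → 1 — ok.
ΔL = 0, ±1 (not L=0↔0): L: 1 → 1, ΔL = +0 — ok.
ΔJ = 0, ±1 (not J=0↔0): J: 1 → 1, ΔJ = +0 — ok.
All four E1 rules are satisfied.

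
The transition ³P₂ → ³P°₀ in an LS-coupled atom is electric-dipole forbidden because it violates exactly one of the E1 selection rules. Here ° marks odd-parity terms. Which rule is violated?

the ΔJ = 0, ±1 rule

Parity must change: even → odd — passes.
ΔS = 0: S: 1 → 1 — passes.
ΔL = 0, ±1 (not L=0↔0): L: 1 → 1, ΔL = +0 — passes.
ΔJ = 0, ±1 (not J=0↔0): J: 2 → 0, ΔJ = -2 — fails.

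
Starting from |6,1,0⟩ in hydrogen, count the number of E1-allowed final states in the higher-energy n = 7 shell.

4

E1 requires Δl = ±1, so l_f ∈ {0, 2}; with 0 ≤ l_f ≤ n_f−1 = 6, the allowed l_f values are {0, 2}.
For l_f = 0: m_f ∈ {m_i−1, m_i, m_i+1} ∩ [−0, 0] = {0} → 1 state.
For l_f = 2: m_f ∈ {m_i−1, m_i, m_i+1} ∩ [−2, 2] = {-1, 0, 1} → 3 states.
Total: 4.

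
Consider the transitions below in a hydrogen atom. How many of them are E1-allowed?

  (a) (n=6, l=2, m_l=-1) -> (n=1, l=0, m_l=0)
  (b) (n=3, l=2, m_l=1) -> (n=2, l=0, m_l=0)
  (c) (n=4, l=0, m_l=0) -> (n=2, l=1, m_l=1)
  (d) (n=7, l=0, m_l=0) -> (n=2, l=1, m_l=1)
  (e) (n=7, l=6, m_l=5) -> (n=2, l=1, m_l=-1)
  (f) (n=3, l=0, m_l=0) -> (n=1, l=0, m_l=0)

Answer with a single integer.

(a) forbidden — Δl = -2 (E1 requires Δl = ±1)
(b) forbidden — Δl = -2 (E1 requires Δl = ±1)
(c) allowed
(d) allowed
(e) forbidden — Δl = -5 (E1 requires Δl = ±1); Δm_l = -6 (E1 requires Δm_l = 0, ±1)
(f) forbidden — Δl = +0 (E1 requires Δl = ±1)
Total allowed: 2 of 6.

2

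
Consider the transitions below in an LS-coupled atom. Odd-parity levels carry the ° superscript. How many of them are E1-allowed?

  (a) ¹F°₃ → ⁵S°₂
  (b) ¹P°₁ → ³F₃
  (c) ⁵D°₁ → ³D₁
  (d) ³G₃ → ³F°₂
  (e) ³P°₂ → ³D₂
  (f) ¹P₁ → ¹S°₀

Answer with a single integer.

(a) forbidden (parity, ΔS, ΔL fail)
(b) forbidden (ΔS, ΔL, ΔJ fail)
(c) forbidden (ΔS fails)
(d) allowed
(e) allowed
(f) allowed
Total allowed: 3 of 6.

3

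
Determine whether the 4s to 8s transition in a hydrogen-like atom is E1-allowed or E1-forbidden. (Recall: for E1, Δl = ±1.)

Initial l = 0, final l = 0, so Δl = +0. E1 requires Δl = ±1: violated.
The transition is electric-dipole forbidden.

forbidden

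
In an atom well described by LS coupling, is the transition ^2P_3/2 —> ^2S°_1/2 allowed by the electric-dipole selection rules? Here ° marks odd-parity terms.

allowed

Parity must change: even → odd — ✓.
ΔS = 0: S: 1/2 → 1/2 — ✓.
ΔL = 0, ±1 (not L=0↔0): L: 1 → 0, ΔL = -1 — ✓.
ΔJ = 0, ±1 (not J=0↔0): J: 3/2 → 1/2, ΔJ = -1 — ✓.
All four E1 rules are satisfied.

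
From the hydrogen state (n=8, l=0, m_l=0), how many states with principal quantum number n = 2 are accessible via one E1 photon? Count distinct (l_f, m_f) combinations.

E1 requires Δl = ±1, so l_f ∈ {-1, 1}; with 0 ≤ l_f ≤ n_f−1 = 1, the allowed l_f values are {1}.
For l_f = 1: m_f ∈ {m_i−1, m_i, m_i+1} ∩ [−1, 1] = {-1, 0, 1} → 3 states.
Total: 3.

3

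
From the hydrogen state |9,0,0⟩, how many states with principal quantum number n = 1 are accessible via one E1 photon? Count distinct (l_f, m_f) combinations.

0

E1 requires l_f ∈ {-1, 1}, but neither lies in [0, 0], so no final state is reachable.
Total: 0.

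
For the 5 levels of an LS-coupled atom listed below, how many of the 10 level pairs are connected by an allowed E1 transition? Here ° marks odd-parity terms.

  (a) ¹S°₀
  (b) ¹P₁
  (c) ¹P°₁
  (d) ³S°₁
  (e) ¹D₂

3

(a)–(b): allowed.
(a)–(c): forbidden (parity).
(a)–(d): forbidden (parity, ΔS, ΔL).
(a)–(e): forbidden (ΔL, ΔJ).
(b)–(c): allowed.
(b)–(d): forbidden (ΔS).
(b)–(e): forbidden (parity).
(c)–(d): forbidden (parity, ΔS).
(c)–(e): allowed.
(d)–(e): forbidden (ΔS, ΔL).
Allowed pairs: 3 of 10.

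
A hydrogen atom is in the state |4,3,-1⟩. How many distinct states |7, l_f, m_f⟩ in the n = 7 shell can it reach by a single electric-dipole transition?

E1 requires Δl = ±1, so l_f ∈ {2, 4}; with 0 ≤ l_f ≤ n_f−1 = 6, the allowed l_f values are {2, 4}.
For l_f = 2: m_f ∈ {m_i−1, m_i, m_i+1} ∩ [−2, 2] = {-2, -1, 0} → 3 states.
For l_f = 4: m_f ∈ {m_i−1, m_i, m_i+1} ∩ [−4, 4] = {-2, -1, 0} → 3 states.
Total: 6.

6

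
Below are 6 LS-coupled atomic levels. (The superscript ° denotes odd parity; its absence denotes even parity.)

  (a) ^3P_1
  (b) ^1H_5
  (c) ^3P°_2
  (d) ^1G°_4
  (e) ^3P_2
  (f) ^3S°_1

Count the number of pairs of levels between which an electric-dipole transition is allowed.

(a)–(b): forbidden (parity, ΔS, ΔL, ΔJ).
(a)–(c): allowed.
(a)–(d): forbidden (ΔS, ΔL, ΔJ).
(a)–(e): forbidden (parity).
(a)–(f): allowed.
(b)–(c): forbidden (ΔS, ΔL, ΔJ).
(b)–(d): allowed.
(b)–(e): forbidden (parity, ΔS, ΔL, ΔJ).
(b)–(f): forbidden (ΔS, ΔL, ΔJ).
(c)–(d): forbidden (parity, ΔS, ΔL, ΔJ).
(c)–(e): allowed.
(c)–(f): forbidden (parity).
(d)–(e): forbidden (ΔS, ΔL, ΔJ).
(d)–(f): forbidden (parity, ΔS, ΔL, ΔJ).
(e)–(f): allowed.
Allowed pairs: 5 of 15.

5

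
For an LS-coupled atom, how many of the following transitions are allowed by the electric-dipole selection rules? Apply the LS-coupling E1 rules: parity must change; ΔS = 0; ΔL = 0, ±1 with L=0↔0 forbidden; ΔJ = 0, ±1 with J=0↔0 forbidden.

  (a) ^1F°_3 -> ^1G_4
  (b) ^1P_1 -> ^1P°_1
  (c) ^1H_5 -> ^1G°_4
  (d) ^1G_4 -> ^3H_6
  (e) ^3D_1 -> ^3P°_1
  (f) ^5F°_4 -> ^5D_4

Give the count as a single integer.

(a) allowed
(b) allowed
(c) allowed
(d) forbidden (parity, ΔS, ΔJ fail)
(e) allowed
(f) allowed
Total allowed: 5 of 6.

5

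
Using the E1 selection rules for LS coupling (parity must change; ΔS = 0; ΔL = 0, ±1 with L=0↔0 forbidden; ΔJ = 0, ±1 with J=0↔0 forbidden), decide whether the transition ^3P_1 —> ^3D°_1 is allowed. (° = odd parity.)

Initial level: S=1, L=1, J=1, parity even. Final level: S=1, L=2, J=1, parity odd.
ΔL = 0, ±1 (not L=0↔0): L: 1 → 2, ΔL = +1 — satisfied.
Parity must change: even → odd — satisfied.
ΔJ = 0, ±1 (not J=0↔0): J: 1 → 1, ΔJ = +0 — satisfied.
ΔS = 0: S: 1 → 1 — satisfied.
All four E1 rules are satisfied.

allowed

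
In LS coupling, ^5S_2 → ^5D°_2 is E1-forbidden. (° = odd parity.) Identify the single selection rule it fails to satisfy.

the ΔL = 0, ±1 rule

ΔS = 0: S: 2 → 2 — satisfied.
Parity must change: even → odd — satisfied.
ΔJ = 0, ±1 (not J=0↔0): J: 2 → 2, ΔJ = +0 — satisfied.
ΔL = 0, ±1 (not L=0↔0): L: 0 → 2, ΔL = +2 — violated.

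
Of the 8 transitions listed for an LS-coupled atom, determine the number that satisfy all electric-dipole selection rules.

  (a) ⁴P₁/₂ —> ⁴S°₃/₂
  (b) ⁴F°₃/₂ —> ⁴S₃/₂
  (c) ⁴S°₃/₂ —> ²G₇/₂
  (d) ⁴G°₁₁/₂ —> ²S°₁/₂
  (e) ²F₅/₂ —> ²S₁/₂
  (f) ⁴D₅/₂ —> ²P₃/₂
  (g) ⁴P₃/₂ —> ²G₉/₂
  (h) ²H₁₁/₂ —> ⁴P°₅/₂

1

(a) allowed
(b) forbidden (ΔL fails)
(c) forbidden (ΔS, ΔL, ΔJ fail)
(d) forbidden (parity, ΔS, ΔL, ΔJ fail)
(e) forbidden (parity, ΔL, ΔJ fail)
(f) forbidden (parity, ΔS fail)
(g) forbidden (parity, ΔS, ΔL, ΔJ fail)
(h) forbidden (ΔS, ΔL, ΔJ fail)
Total allowed: 1 of 8.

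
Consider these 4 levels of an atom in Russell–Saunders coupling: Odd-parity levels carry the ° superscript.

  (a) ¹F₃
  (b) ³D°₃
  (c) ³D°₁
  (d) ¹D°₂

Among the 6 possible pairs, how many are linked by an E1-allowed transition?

1

(a)–(b): forbidden (ΔS).
(a)–(c): forbidden (ΔS, ΔJ).
(a)–(d): allowed.
(b)–(c): forbidden (parity, ΔJ).
(b)–(d): forbidden (parity, ΔS).
(c)–(d): forbidden (parity, ΔS).
Allowed pairs: 1 of 6.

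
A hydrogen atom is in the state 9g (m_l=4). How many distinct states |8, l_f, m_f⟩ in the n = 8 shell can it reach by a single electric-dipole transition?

E1 requires Δl = ±1, so l_f ∈ {3, 5}; with 0 ≤ l_f ≤ n_f−1 = 7, the allowed l_f values are {3, 5}.
For l_f = 3: m_f ∈ {m_i−1, m_i, m_i+1} ∩ [−3, 3] = {3} → 1 state.
For l_f = 5: m_f ∈ {m_i−1, m_i, m_i+1} ∩ [−5, 5] = {3, 4, 5} → 3 states.
Total: 4.

4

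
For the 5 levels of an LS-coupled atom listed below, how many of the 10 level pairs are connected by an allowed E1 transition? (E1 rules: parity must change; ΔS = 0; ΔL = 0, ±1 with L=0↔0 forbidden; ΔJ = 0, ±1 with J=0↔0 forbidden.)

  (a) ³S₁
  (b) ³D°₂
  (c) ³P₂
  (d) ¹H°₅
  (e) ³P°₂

3

(a)–(b): forbidden (ΔL).
(a)–(c): forbidden (parity).
(a)–(d): forbidden (ΔS, ΔL, ΔJ).
(a)–(e): allowed.
(b)–(c): allowed.
(b)–(d): forbidden (parity, ΔS, ΔL, ΔJ).
(b)–(e): forbidden (parity).
(c)–(d): forbidden (ΔS, ΔL, ΔJ).
(c)–(e): allowed.
(d)–(e): forbidden (parity, ΔS, ΔL, ΔJ).
Allowed pairs: 3 of 10.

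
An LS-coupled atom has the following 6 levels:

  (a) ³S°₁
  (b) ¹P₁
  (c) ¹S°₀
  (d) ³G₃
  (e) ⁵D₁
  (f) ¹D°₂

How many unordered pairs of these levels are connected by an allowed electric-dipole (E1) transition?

2

(a)–(b): forbidden (ΔS).
(a)–(c): forbidden (parity, ΔS, ΔL).
(a)–(d): forbidden (ΔL, ΔJ).
(a)–(e): forbidden (ΔS, ΔL).
(a)–(f): forbidden (parity, ΔS, ΔL).
(b)–(c): allowed.
(b)–(d): forbidden (parity, ΔS, ΔL, ΔJ).
(b)–(e): forbidden (parity, ΔS).
(b)–(f): allowed.
(c)–(d): forbidden (ΔS, ΔL, ΔJ).
(c)–(e): forbidden (ΔS, ΔL).
(c)–(f): forbidden (parity, ΔL, ΔJ).
(d)–(e): forbidden (parity, ΔS, ΔL, ΔJ).
(d)–(f): forbidden (ΔS, ΔL).
(e)–(f): forbidden (ΔS).
Allowed pairs: 2 of 15.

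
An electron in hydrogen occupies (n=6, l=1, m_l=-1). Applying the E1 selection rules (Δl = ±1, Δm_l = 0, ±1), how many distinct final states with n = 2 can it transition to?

1

E1 requires Δl = ±1, so l_f ∈ {0, 2}; with 0 ≤ l_f ≤ n_f−1 = 1, the allowed l_f values are {0}.
For l_f = 0: m_f ∈ {m_i−1, m_i, m_i+1} ∩ [−0, 0] = {0} → 1 state.
Total: 1.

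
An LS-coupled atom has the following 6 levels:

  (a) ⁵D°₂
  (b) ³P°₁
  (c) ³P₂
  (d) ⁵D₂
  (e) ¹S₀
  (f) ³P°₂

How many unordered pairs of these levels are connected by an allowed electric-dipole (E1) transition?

3

(a)–(b): forbidden (parity, ΔS).
(a)–(c): forbidden (ΔS).
(a)–(d): allowed.
(a)–(e): forbidden (ΔS, ΔL, ΔJ).
(a)–(f): forbidden (parity, ΔS).
(b)–(c): allowed.
(b)–(d): forbidden (ΔS).
(b)–(e): forbidden (ΔS).
(b)–(f): forbidden (parity).
(c)–(d): forbidden (parity, ΔS).
(c)–(e): forbidden (parity, ΔS, ΔJ).
(c)–(f): allowed.
(d)–(e): forbidden (parity, ΔS, ΔL, ΔJ).
(d)–(f): forbidden (ΔS).
(e)–(f): forbidden (ΔS, ΔJ).
Allowed pairs: 3 of 15.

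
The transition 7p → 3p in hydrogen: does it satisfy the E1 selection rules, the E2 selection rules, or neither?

E2

Δl = 1 − 1 = +0; l_i + l_f = 2.
E1 (Δl = ±1): not satisfied.
E2 (Δl = 0,±2, l_i+l_f ≥ 2): satisfied.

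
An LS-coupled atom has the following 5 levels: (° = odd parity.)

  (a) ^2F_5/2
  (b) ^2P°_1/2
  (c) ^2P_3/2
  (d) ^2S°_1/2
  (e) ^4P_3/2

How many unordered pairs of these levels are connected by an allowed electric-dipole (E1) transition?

(a)–(b): forbidden (ΔL, ΔJ).
(a)–(c): forbidden (parity, ΔL).
(a)–(d): forbidden (ΔL, ΔJ).
(a)–(e): forbidden (parity, ΔS, ΔL).
(b)–(c): allowed.
(b)–(d): forbidden (parity).
(b)–(e): forbidden (ΔS).
(c)–(d): allowed.
(c)–(e): forbidden (parity, ΔS).
(d)–(e): forbidden (ΔS).
Allowed pairs: 2 of 10.

2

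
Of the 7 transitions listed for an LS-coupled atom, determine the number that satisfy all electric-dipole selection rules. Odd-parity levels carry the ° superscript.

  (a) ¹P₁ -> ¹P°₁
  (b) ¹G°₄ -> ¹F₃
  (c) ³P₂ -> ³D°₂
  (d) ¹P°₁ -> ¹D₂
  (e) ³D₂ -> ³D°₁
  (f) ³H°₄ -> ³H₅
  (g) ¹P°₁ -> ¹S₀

(a) allowed
(b) allowed
(c) allowed
(d) allowed
(e) allowed
(f) allowed
(g) allowed
Total allowed: 7 of 7.

7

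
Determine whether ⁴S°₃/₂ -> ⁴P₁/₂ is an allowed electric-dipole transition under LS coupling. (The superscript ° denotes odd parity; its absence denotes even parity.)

allowed

Initial level: S=3/2, L=0, J=3/2, parity odd. Final level: S=3/2, L=1, J=1/2, parity even.
ΔS = 0: S: 3/2 → 3/2 — ok.
ΔL = 0, ±1 (not L=0↔0): L: 0 → 1, ΔL = +1 — ok.
Parity must change: odd → even — ok.
ΔJ = 0, ±1 (not J=0↔0): J: 3/2 → 1/2, ΔJ = -1 — ok.
All four E1 rules are satisfied.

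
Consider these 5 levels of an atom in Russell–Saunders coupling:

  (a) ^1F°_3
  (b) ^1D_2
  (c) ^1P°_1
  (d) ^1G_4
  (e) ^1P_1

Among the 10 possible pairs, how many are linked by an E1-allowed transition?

4

(a)–(b): allowed.
(a)–(c): forbidden (parity, ΔL, ΔJ).
(a)–(d): allowed.
(a)–(e): forbidden (ΔL, ΔJ).
(b)–(c): allowed.
(b)–(d): forbidden (parity, ΔL, ΔJ).
(b)–(e): forbidden (parity).
(c)–(d): forbidden (ΔL, ΔJ).
(c)–(e): allowed.
(d)–(e): forbidden (parity, ΔL, ΔJ).
Allowed pairs: 4 of 10.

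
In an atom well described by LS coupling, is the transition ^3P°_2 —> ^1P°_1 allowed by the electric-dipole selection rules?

ΔL = 0, ±1 (not L=0↔0): L: 1 → 1, ΔL = +0 — ✓.
ΔS = 0: S: 1 → 0 — ✗.
Parity must change: odd → odd — ✗.
ΔJ = 0, ±1 (not J=0↔0): J: 2 → 1, ΔJ = -1 — ✓.
Rule(s) violated: parity, ΔS.

forbidden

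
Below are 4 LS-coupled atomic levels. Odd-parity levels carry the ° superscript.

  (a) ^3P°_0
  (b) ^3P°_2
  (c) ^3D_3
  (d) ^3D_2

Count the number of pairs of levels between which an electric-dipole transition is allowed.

(a)–(b): forbidden (parity, ΔJ).
(a)–(c): forbidden (ΔJ).
(a)–(d): forbidden (ΔJ).
(b)–(c): allowed.
(b)–(d): allowed.
(c)–(d): forbidden (parity).
Allowed pairs: 2 of 6.

2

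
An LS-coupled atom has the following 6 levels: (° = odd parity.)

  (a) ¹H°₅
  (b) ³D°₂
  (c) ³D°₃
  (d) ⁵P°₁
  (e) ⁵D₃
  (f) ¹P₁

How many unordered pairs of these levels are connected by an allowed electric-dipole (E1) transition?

0

(a)–(b): forbidden (parity, ΔS, ΔL, ΔJ).
(a)–(c): forbidden (parity, ΔS, ΔL, ΔJ).
(a)–(d): forbidden (parity, ΔS, ΔL, ΔJ).
(a)–(e): forbidden (ΔS, ΔL, ΔJ).
(a)–(f): forbidden (ΔL, ΔJ).
(b)–(c): forbidden (parity).
(b)–(d): forbidden (parity, ΔS).
(b)–(e): forbidden (ΔS).
(b)–(f): forbidden (ΔS).
(c)–(d): forbidden (parity, ΔS, ΔJ).
(c)–(e): forbidden (ΔS).
(c)–(f): forbidden (ΔS, ΔJ).
(d)–(e): forbidden (ΔJ).
(d)–(f): forbidden (ΔS).
(e)–(f): forbidden (parity, ΔS, ΔJ).
Allowed pairs: 0 of 15.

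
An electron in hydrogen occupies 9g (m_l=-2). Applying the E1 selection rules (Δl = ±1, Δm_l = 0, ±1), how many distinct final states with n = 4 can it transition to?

E1 requires Δl = ±1, so l_f ∈ {3, 5}; with 0 ≤ l_f ≤ n_f−1 = 3, the allowed l_f values are {3}.
For l_f = 3: m_f ∈ {m_i−1, m_i, m_i+1} ∩ [−3, 3] = {-3, -2, -1} → 3 states.
Total: 3.

3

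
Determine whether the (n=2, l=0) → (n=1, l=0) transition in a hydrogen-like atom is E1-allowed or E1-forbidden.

Initial l = 0, final l = 0, so Δl = +0. E1 requires Δl = ±1: fails.
The transition is electric-dipole forbidden.

forbidden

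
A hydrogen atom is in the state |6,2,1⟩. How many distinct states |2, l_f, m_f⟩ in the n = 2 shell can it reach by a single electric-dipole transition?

2

E1 requires Δl = ±1, so l_f ∈ {1, 3}; with 0 ≤ l_f ≤ n_f−1 = 1, the allowed l_f values are {1}.
For l_f = 1: m_f ∈ {m_i−1, m_i, m_i+1} ∩ [−1, 1] = {0, 1} → 2 states.
Total: 2.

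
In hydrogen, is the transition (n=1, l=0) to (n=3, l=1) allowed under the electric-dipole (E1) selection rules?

allowed

l: 0 → 1 (Δl = +1). Δl = ±1 ok.
All E1 selection rules are satisfied.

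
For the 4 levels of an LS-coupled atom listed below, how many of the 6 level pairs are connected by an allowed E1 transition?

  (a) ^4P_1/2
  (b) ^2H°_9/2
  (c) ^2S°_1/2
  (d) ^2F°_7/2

(a)–(b): forbidden (ΔS, ΔL, ΔJ).
(a)–(c): forbidden (ΔS).
(a)–(d): forbidden (ΔS, ΔL, ΔJ).
(b)–(c): forbidden (parity, ΔL, ΔJ).
(b)–(d): forbidden (parity, ΔL).
(c)–(d): forbidden (parity, ΔL, ΔJ).
Allowed pairs: 0 of 6.

0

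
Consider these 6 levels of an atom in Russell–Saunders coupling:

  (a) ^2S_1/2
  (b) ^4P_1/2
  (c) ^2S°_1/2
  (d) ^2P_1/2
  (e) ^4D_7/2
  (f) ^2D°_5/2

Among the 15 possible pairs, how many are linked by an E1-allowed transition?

(a)–(b): forbidden (parity, ΔS).
(a)–(c): forbidden (ΔL).
(a)–(d): forbidden (parity).
(a)–(e): forbidden (parity, ΔS, ΔL, ΔJ).
(a)–(f): forbidden (ΔL, ΔJ).
(b)–(c): forbidden (ΔS).
(b)–(d): forbidden (parity, ΔS).
(b)–(e): forbidden (parity, ΔJ).
(b)–(f): forbidden (ΔS, ΔJ).
(c)–(d): allowed.
(c)–(e): forbidden (ΔS, ΔL, ΔJ).
(c)–(f): forbidden (parity, ΔL, ΔJ).
(d)–(e): forbidden (parity, ΔS, ΔJ).
(d)–(f): forbidden (ΔJ).
(e)–(f): forbidden (ΔS).
Allowed pairs: 1 of 15.

1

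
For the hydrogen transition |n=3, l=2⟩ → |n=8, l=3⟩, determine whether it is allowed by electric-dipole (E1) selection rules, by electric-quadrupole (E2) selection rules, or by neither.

Δl = 3 − 2 = +1; l_i + l_f = 5.
E1 (Δl = ±1): satisfied.
E2 (Δl = 0,±2, l_i+l_f ≥ 2): not satisfied.

E1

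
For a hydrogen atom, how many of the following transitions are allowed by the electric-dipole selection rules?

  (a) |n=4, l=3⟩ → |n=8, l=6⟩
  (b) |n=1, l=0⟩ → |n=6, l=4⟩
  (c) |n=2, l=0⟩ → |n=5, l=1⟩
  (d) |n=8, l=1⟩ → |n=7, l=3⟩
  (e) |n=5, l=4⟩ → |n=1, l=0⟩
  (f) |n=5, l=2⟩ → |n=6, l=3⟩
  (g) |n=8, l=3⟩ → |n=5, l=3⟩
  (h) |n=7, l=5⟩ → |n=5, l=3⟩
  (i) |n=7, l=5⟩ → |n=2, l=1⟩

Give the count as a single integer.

(a) forbidden — Δl = +3 (E1 requires Δl = ±1)
(b) forbidden — Δl = +4 (E1 requires Δl = ±1)
(c) allowed
(d) forbidden — Δl = +2 (E1 requires Δl = ±1)
(e) forbidden — Δl = -4 (E1 requires Δl = ±1)
(f) allowed
(g) forbidden — Δl = +0 (E1 requires Δl = ±1)
(h) forbidden — Δl = -2 (E1 requires Δl = ±1)
(i) forbidden — Δl = -4 (E1 requires Δl = ±1)
Total allowed: 2 of 9.

2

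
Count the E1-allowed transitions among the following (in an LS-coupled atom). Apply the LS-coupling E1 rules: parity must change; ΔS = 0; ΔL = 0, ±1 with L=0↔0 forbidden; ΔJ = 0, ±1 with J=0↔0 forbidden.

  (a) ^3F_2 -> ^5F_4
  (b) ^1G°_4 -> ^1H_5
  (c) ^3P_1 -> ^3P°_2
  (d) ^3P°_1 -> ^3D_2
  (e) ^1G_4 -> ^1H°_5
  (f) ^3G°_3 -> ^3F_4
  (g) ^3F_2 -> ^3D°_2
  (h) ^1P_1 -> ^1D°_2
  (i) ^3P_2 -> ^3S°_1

(a) forbidden (parity, ΔS, ΔJ fail)
(b) allowed
(c) allowed
(d) allowed
(e) allowed
(f) allowed
(g) allowed
(h) allowed
(i) allowed
Total allowed: 8 of 9.

8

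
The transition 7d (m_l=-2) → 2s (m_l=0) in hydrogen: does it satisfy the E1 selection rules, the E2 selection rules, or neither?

E2

Δl = 0 − 2 = -2; l_i + l_f = 2.
Δm_l = +2.
E1 (Δl = ±1, |Δm_l| ≤ 1): not satisfied.
E2 (Δl = 0,±2, l_i+l_f ≥ 2, |Δm_l| ≤ 2): satisfied.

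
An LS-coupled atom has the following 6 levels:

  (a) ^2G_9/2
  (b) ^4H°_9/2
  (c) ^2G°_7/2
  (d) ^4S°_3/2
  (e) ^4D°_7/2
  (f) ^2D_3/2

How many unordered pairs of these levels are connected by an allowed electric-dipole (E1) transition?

1

(a)–(b): forbidden (ΔS).
(a)–(c): allowed.
(a)–(d): forbidden (ΔS, ΔL, ΔJ).
(a)–(e): forbidden (ΔS, ΔL).
(a)–(f): forbidden (parity, ΔL, ΔJ).
(b)–(c): forbidden (parity, ΔS).
(b)–(d): forbidden (parity, ΔL, ΔJ).
(b)–(e): forbidden (parity, ΔL).
(b)–(f): forbidden (ΔS, ΔL, ΔJ).
(c)–(d): forbidden (parity, ΔS, ΔL, ΔJ).
(c)–(e): forbidden (parity, ΔS, ΔL).
(c)–(f): forbidden (ΔL, ΔJ).
(d)–(e): forbidden (parity, ΔL, ΔJ).
(d)–(f): forbidden (ΔS, ΔL).
(e)–(f): forbidden (ΔS, ΔJ).
Allowed pairs: 1 of 15.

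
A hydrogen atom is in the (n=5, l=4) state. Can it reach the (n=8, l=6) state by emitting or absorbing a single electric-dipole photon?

Initial l = 4, final l = 6, so Δl = +2. E1 requires Δl = ±1: ✗.
The transition is electric-dipole forbidden.

forbidden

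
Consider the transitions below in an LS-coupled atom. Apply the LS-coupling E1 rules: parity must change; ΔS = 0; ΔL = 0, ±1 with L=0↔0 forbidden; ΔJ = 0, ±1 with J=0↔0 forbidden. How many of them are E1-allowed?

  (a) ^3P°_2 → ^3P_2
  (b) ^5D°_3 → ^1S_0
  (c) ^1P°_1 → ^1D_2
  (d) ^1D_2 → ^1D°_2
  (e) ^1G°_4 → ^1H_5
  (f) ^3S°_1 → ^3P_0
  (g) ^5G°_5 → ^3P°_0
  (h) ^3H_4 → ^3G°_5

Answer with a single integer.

(a) allowed
(b) forbidden (ΔS, ΔL, ΔJ fail)
(c) allowed
(d) allowed
(e) allowed
(f) allowed
(g) forbidden (parity, ΔS, ΔL, ΔJ fail)
(h) allowed
Total allowed: 6 of 8.

6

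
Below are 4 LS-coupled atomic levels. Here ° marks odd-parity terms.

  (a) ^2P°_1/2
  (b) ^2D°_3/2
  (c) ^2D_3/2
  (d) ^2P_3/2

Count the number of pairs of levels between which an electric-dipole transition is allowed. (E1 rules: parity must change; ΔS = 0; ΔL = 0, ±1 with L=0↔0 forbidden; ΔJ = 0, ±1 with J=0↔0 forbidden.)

(a)–(b): forbidden (parity).
(a)–(c): allowed.
(a)–(d): allowed.
(b)–(c): allowed.
(b)–(d): allowed.
(c)–(d): forbidden (parity).
Allowed pairs: 4 of 6.

4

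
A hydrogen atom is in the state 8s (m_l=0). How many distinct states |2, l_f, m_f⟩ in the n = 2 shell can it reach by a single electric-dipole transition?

3

E1 requires Δl = ±1, so l_f ∈ {-1, 1}; with 0 ≤ l_f ≤ n_f−1 = 1, the allowed l_f values are {1}.
For l_f = 1: m_f ∈ {m_i−1, m_i, m_i+1} ∩ [−1, 1] = {-1, 0, 1} → 3 states.
Total: 3.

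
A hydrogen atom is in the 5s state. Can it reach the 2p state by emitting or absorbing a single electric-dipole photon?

allowed

Δl = 1 − 0 = +1; the E1 rule Δl = ±1 is satisfied.
All E1 selection rules are satisfied.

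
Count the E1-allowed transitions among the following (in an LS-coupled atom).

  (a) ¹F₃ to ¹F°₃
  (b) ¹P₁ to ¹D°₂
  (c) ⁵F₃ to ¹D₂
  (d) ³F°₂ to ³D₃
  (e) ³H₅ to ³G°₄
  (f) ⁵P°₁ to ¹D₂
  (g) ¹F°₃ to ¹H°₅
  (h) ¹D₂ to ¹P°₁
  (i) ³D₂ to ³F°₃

(a) allowed
(b) allowed
(c) forbidden (parity, ΔS fail)
(d) allowed
(e) allowed
(f) forbidden (ΔS fails)
(g) forbidden (parity, ΔL, ΔJ fail)
(h) allowed
(i) allowed
Total allowed: 6 of 9.

6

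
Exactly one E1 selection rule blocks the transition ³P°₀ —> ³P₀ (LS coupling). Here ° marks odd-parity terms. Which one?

Reading off the term symbols: S 1→1, L 1→1, J 0→0, parity odd→even.
Parity must change: odd → even — passes.
ΔJ = 0, ±1 (not J=0↔0): J: 0 → 0, ΔJ = +0 — fails.
ΔS = 0: S: 1 → 1 — passes.
ΔL = 0, ±1 (not L=0↔0): L: 1 → 1, ΔL = +0 — passes.

the J=0 ↔ J=0 exclusion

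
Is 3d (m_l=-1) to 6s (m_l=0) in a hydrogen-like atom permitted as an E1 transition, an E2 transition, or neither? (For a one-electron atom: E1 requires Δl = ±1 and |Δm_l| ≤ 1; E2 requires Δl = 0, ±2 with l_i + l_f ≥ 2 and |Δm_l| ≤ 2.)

Δl = 0 − 2 = -2; l_i + l_f = 2.
Δm_l = +1.
E1 (Δl = ±1, |Δm_l| ≤ 1): not satisfied.
E2 (Δl = 0,±2, l_i+l_f ≥ 2, |Δm_l| ≤ 2): satisfied.

E2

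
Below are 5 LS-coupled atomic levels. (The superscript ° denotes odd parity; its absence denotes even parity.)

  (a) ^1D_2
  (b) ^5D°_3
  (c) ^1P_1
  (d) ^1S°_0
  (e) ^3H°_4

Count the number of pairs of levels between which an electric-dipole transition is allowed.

(a)–(b): forbidden (ΔS).
(a)–(c): forbidden (parity).
(a)–(d): forbidden (ΔL, ΔJ).
(a)–(e): forbidden (ΔS, ΔL, ΔJ).
(b)–(c): forbidden (ΔS, ΔJ).
(b)–(d): forbidden (parity, ΔS, ΔL, ΔJ).
(b)–(e): forbidden (parity, ΔS, ΔL).
(c)–(d): allowed.
(c)–(e): forbidden (ΔS, ΔL, ΔJ).
(d)–(e): forbidden (parity, ΔS, ΔL, ΔJ).
Allowed pairs: 1 of 10.

1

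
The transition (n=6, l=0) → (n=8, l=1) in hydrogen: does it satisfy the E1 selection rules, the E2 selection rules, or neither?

E1

Δl = 1 − 0 = +1; l_i + l_f = 1.
E1 (Δl = ±1): satisfied.
E2 (Δl = 0,±2, l_i+l_f ≥ 2): not satisfied.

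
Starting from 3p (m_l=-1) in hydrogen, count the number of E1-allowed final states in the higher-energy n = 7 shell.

4

E1 requires Δl = ±1, so l_f ∈ {0, 2}; with 0 ≤ l_f ≤ n_f−1 = 6, the allowed l_f values are {0, 2}.
For l_f = 0: m_f ∈ {m_i−1, m_i, m_i+1} ∩ [−0, 0] = {0} → 1 state.
For l_f = 2: m_f ∈ {m_i−1, m_i, m_i+1} ∩ [−2, 2] = {-2, -1, 0} → 3 states.
Total: 4.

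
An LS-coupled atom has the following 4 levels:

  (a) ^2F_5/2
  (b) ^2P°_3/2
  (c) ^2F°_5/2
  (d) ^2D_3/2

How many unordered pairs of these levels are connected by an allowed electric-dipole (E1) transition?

(a)–(b): forbidden (ΔL).
(a)–(c): allowed.
(a)–(d): forbidden (parity).
(b)–(c): forbidden (parity, ΔL).
(b)–(d): allowed.
(c)–(d): allowed.
Allowed pairs: 3 of 6.

3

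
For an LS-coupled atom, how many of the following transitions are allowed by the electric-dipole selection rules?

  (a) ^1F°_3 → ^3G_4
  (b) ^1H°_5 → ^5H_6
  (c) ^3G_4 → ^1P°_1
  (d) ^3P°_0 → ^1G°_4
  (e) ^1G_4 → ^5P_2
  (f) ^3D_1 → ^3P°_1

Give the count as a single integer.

1

(a) forbidden (ΔS fails)
(b) forbidden (ΔS fails)
(c) forbidden (ΔS, ΔL, ΔJ fail)
(d) forbidden (parity, ΔS, ΔL, ΔJ fail)
(e) forbidden (parity, ΔS, ΔL, ΔJ fail)
(f) allowed
Total allowed: 1 of 6.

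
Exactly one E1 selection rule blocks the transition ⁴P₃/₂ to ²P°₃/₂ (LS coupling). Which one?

the ΔS = 0 rule

Parity must change: even → odd — passes.
ΔS = 0: S: 3/2 → 1/2 — fails.
ΔL = 0, ±1 (not L=0↔0): L: 1 → 1, ΔL = +0 — passes.
ΔJ = 0, ±1 (not J=0↔0): J: 3/2 → 3/2, ΔJ = +0 — passes.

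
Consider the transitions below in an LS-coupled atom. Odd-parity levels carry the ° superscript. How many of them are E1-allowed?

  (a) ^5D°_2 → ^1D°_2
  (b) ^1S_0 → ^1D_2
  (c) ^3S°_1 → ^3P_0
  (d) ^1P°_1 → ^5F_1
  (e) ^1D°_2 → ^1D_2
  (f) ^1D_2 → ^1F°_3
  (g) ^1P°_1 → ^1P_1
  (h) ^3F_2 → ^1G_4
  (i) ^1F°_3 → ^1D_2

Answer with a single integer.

5

(a) forbidden (parity, ΔS fail)
(b) forbidden (parity, ΔL, ΔJ fail)
(c) allowed
(d) forbidden (ΔS, ΔL fail)
(e) allowed
(f) allowed
(g) allowed
(h) forbidden (parity, ΔS, ΔJ fail)
(i) allowed
Total allowed: 5 of 9.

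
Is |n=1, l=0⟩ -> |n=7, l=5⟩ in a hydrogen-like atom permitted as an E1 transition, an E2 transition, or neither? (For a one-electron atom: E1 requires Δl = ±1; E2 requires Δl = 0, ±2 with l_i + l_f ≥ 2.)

neither

Δl = 5 − 0 = +5; l_i + l_f = 5.
E1 (Δl = ±1): not satisfied.
E2 (Δl = 0,±2, l_i+l_f ≥ 2): not satisfied.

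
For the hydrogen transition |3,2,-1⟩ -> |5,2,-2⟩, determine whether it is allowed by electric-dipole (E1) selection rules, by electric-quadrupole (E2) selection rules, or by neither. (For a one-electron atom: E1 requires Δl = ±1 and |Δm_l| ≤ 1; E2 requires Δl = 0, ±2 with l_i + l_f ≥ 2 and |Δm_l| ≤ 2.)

E2

Δl = 2 − 2 = +0; l_i + l_f = 4.
Δm_l = -1.
E1 (Δl = ±1, |Δm_l| ≤ 1): not satisfied.
E2 (Δl = 0,±2, l_i+l_f ≥ 2, |Δm_l| ≤ 2): satisfied.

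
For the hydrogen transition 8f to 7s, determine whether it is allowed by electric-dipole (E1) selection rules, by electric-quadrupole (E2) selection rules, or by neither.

Δl = 0 − 3 = -3; l_i + l_f = 3.
E1 (Δl = ±1): not satisfied.
E2 (Δl = 0,±2, l_i+l_f ≥ 2): not satisfied.

neither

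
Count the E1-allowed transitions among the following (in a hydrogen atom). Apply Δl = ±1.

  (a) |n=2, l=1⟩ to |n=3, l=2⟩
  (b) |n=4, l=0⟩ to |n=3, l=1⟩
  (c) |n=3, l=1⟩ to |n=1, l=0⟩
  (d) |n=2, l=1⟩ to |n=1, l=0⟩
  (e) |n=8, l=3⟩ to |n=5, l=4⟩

(a) allowed
(b) allowed
(c) allowed
(d) allowed
(e) allowed
Total allowed: 5 of 5.

5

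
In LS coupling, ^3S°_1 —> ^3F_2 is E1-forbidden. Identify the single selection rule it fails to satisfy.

the ΔL = 0, ±1 rule

Reading off the term symbols: S 1→1, L 0→3, J 1→2, parity odd→even.
Parity must change: odd → even — satisfied.
ΔJ = 0, ±1 (not J=0↔0): J: 1 → 2, ΔJ = +1 — satisfied.
ΔS = 0: S: 1 → 1 — satisfied.
ΔL = 0, ±1 (not L=0↔0): L: 0 → 3, ΔL = +3 — violated.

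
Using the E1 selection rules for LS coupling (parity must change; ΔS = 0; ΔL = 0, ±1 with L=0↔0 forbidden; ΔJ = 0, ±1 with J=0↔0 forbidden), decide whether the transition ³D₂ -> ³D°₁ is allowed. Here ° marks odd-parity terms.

ΔL = 0, ±1 (not L=0↔0): L: 2 → 2, ΔL = +0 — ok.
ΔJ = 0, ±1 (not J=0↔0): J: 2 → 1, ΔJ = -1 — ok.
ΔS = 0: S: 1 → 1 — ok.
Parity must change: even → odd — ok.
All four E1 rules are satisfied.

allowed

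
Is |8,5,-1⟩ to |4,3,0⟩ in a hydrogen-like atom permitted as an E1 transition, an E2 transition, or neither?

E2

Δl = 3 − 5 = -2; l_i + l_f = 8.
Δm_l = +1.
E1 (Δl = ±1, |Δm_l| ≤ 1): not satisfied.
E2 (Δl = 0,±2, l_i+l_f ≥ 2, |Δm_l| ≤ 2): satisfied.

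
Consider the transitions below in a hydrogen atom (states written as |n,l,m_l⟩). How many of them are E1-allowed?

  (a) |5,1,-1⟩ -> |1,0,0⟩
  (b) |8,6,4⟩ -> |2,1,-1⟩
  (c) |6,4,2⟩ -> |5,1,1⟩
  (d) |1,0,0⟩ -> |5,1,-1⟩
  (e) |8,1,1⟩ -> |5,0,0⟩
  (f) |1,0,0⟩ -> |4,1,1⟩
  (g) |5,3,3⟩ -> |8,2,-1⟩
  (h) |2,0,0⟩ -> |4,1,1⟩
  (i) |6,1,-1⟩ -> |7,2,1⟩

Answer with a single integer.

5

(a) allowed
(b) forbidden — Δl = -5 (E1 requires Δl = ±1); Δm_l = -5 (E1 requires Δm_l = 0, ±1)
(c) forbidden — Δl = -3 (E1 requires Δl = ±1)
(d) allowed
(e) allowed
(f) allowed
(g) forbidden — Δm_l = -4 (E1 requires Δm_l = 0, ±1)
(h) allowed
(i) forbidden — Δm_l = +2 (E1 requires Δm_l = 0, ±1)
Total allowed: 5 of 9.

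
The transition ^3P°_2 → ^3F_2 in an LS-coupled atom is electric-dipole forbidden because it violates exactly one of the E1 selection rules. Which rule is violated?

the ΔL = 0, ±1 rule

Parity must change: odd → even — ok.
ΔS = 0: S: 1 → 1 — ok.
ΔL = 0, ±1 (not L=0↔0): L: 1 → 3, ΔL = +2 — fails.
ΔJ = 0, ±1 (not J=0↔0): J: 2 → 2, ΔJ = +0 — ok.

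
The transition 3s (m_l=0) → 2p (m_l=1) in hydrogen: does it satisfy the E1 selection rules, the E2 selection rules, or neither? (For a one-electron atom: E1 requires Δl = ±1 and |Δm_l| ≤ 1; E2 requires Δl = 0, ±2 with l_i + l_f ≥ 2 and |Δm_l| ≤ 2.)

Δl = 1 − 0 = +1; l_i + l_f = 1.
Δm_l = +1.
E1 (Δl = ±1, |Δm_l| ≤ 1): satisfied.
E2 (Δl = 0,±2, l_i+l_f ≥ 2, |Δm_l| ≤ 2): not satisfied.

E1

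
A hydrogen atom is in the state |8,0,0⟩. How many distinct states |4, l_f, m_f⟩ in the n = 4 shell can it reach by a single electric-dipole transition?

E1 requires Δl = ±1, so l_f ∈ {-1, 1}; with 0 ≤ l_f ≤ n_f−1 = 3, the allowed l_f values are {1}.
For l_f = 1: m_f ∈ {m_i−1, m_i, m_i+1} ∩ [−1, 1] = {-1, 0, 1} → 3 states.
Total: 3.

3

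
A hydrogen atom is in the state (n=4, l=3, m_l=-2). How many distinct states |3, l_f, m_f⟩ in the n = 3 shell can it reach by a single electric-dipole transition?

2

E1 requires Δl = ±1, so l_f ∈ {2, 4}; with 0 ≤ l_f ≤ n_f−1 = 2, the allowed l_f values are {2}.
For l_f = 2: m_f ∈ {m_i−1, m_i, m_i+1} ∩ [−2, 2] = {-2, -1} → 2 states.
Total: 2.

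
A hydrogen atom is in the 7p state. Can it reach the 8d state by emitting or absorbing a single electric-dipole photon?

allowed

Δl = 2 − 1 = +1; the E1 rule Δl = ±1 is passes.
All E1 selection rules are satisfied.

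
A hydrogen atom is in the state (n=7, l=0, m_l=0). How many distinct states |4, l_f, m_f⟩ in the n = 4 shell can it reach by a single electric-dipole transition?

E1 requires Δl = ±1, so l_f ∈ {-1, 1}; with 0 ≤ l_f ≤ n_f−1 = 3, the allowed l_f values are {1}.
For l_f = 1: m_f ∈ {m_i−1, m_i, m_i+1} ∩ [−1, 1] = {-1, 0, 1} → 3 states.
Total: 3.

3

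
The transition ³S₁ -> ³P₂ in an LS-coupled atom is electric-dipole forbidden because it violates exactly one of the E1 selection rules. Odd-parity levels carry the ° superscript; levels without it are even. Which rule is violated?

Initial level: S=1, L=0, J=1, parity even. Final level: S=1, L=1, J=2, parity even.
ΔL = 0, ±1 (not L=0↔0): L: 0 → 1, ΔL = +1 — ok.
ΔS = 0: S: 1 → 1 — ok.
Parity must change: even → even — fails.
ΔJ = 0, ±1 (not J=0↔0): J: 1 → 2, ΔJ = +1 — ok.

parity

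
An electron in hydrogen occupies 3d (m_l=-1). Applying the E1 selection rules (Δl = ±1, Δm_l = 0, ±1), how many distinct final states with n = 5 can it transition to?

5

E1 requires Δl = ±1, so l_f ∈ {1, 3}; with 0 ≤ l_f ≤ n_f−1 = 4, the allowed l_f values are {1, 3}.
For l_f = 1: m_f ∈ {m_i−1, m_i, m_i+1} ∩ [−1, 1] = {-1, 0} → 2 states.
For l_f = 3: m_f ∈ {m_i−1, m_i, m_i+1} ∩ [−3, 3] = {-2, -1, 0} → 3 states.
Total: 5.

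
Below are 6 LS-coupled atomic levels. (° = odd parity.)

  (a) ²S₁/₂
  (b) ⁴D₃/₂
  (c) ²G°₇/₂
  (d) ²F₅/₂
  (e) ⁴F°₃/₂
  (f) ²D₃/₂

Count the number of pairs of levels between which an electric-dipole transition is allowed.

2

(a)–(b): forbidden (parity, ΔS, ΔL).
(a)–(c): forbidden (ΔL, ΔJ).
(a)–(d): forbidden (parity, ΔL, ΔJ).
(a)–(e): forbidden (ΔS, ΔL).
(a)–(f): forbidden (parity, ΔL).
(b)–(c): forbidden (ΔS, ΔL, ΔJ).
(b)–(d): forbidden (parity, ΔS).
(b)–(e): allowed.
(b)–(f): forbidden (parity, ΔS).
(c)–(d): allowed.
(c)–(e): forbidden (parity, ΔS, ΔJ).
(c)–(f): forbidden (ΔL, ΔJ).
(d)–(e): forbidden (ΔS).
(d)–(f): forbidden (parity).
(e)–(f): forbidden (ΔS).
Allowed pairs: 2 of 15.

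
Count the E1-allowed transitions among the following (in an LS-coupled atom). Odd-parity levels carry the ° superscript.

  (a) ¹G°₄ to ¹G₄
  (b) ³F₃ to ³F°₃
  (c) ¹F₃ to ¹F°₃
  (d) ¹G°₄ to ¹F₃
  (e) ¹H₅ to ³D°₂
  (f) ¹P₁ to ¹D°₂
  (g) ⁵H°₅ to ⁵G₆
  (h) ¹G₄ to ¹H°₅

(a) allowed
(b) allowed
(c) allowed
(d) allowed
(e) forbidden (ΔS, ΔL, ΔJ fail)
(f) allowed
(g) allowed
(h) allowed
Total allowed: 7 of 8.

7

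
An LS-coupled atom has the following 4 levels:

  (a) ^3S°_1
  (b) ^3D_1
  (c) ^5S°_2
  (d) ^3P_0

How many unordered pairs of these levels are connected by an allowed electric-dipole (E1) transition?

1

(a)–(b): forbidden (ΔL).
(a)–(c): forbidden (parity, ΔS, ΔL).
(a)–(d): allowed.
(b)–(c): forbidden (ΔS, ΔL).
(b)–(d): forbidden (parity).
(c)–(d): forbidden (ΔS, ΔJ).
Allowed pairs: 1 of 6.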